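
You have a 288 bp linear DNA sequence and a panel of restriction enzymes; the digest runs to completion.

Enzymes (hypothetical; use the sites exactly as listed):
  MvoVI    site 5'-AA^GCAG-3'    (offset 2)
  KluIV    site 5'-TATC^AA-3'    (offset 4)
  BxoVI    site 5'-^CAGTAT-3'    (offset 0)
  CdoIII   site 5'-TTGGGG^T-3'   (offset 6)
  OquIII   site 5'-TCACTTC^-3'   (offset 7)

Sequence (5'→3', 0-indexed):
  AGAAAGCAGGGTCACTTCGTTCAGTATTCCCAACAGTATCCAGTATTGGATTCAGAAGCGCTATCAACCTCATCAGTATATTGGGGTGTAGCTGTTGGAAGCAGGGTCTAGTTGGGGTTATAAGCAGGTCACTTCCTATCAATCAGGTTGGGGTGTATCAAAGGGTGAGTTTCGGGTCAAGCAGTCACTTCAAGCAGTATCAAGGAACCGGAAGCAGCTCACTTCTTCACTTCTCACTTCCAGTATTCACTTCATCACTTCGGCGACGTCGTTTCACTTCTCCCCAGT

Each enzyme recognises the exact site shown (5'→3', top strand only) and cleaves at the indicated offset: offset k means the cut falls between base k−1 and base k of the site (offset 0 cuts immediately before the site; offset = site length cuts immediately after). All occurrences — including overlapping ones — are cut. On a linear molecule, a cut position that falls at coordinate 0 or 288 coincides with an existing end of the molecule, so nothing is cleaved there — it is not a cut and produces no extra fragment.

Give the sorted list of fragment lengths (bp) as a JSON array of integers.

Site scan:
  MvoVI AAGCAG/2: at [3, 98, 121, 178, 191, 211] ⇒ [5, 100, 123, 180, 193, 213]
  KluIV TATCAA/4: at [61, 136, 155, 197] ⇒ [65, 140, 159, 201]
  BxoVI CAGTAT/0: at [21, 33, 40, 73, 194, 240] ⇒ [21, 33, 40, 73, 194, 240]
  CdoIII TTGGGGT/6: at [80, 111, 147] ⇒ [86, 117, 153]
  OquIII TCACTTC/7: at [11, 128, 184, 218, 226, 233, 246, 254, 273] ⇒ [18, 135, 191, 225, 233, 240, 253, 261, 280]

Pooled cuts: [5, 18, 21, 33, 40, 65, 73, 86, 100, 117, 123, 135, 140, 153, 159, 180, 191, 193, 194, 201, 213, 225, 233, 240, 253, 261, 280]

Fragment lengths:
  [0,5): 5 bp
  [5,18): 13 bp
  [18,21): 3 bp
  [21,33): 12 bp
  [33,40): 7 bp
  [40,65): 25 bp
  [65,73): 8 bp
  [73,86): 13 bp
  [86,100): 14 bp
  [100,117): 17 bp
  [117,123): 6 bp
  [123,135): 12 bp
  [135,140): 5 bp
  [140,153): 13 bp
  [153,159): 6 bp
  [159,180): 21 bp
  [180,191): 11 bp
  [191,193): 2 bp
  [193,194): 1 bp
  [194,201): 7 bp
  [201,213): 12 bp
  [213,225): 12 bp
  [225,233): 8 bp
  [233,240): 7 bp
  [240,253): 13 bp
  [253,261): 8 bp
  [261,280): 19 bp
  [280,288): 8 bp

[1,2,3,5,5,6,6,7,7,7,8,8,8,8,11,12,12,12,12,13,13,13,13,14,17,19,21,25]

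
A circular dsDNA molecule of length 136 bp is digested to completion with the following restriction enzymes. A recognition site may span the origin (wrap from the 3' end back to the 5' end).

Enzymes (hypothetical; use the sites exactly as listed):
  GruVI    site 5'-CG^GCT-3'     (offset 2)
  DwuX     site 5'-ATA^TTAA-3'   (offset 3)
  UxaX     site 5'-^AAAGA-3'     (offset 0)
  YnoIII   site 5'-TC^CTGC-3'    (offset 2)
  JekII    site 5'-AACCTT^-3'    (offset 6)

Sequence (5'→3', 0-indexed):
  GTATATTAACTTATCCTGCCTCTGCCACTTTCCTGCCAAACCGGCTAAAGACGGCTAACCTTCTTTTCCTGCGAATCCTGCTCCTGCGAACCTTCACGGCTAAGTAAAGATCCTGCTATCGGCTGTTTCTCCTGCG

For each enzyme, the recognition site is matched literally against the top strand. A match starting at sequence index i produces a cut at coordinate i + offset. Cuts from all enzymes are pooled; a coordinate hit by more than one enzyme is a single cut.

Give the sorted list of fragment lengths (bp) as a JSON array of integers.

Site scan:
  GruVI (CGGCT, off=2): starts [41, 51, 96, 119] → cuts [43, 53, 98, 121]
  DwuX (ATATTAA, off=3): starts [2] → cuts [5]
  UxaX (AAAGA, off=0): starts [46, 105] → cuts [46, 105]
  YnoIII (TCCTGC, off=2): starts [13, 30, 66, 75, 81, 110, 129] → cuts [15, 32, 68, 77, 83, 112, 131]
  JekII (AACCTT, off=6): starts [56, 88] → cuts [62, 94]

Pooled cuts: [5, 15, 32, 43, 46, 53, 62, 68, 77, 83, 94, 98, 105, 112, 121, 131]

Fragment lengths:
  5→15: 10 bp
  15→32: 17 bp
  32→43: 11 bp
  43→46: 3 bp
  46→53: 7 bp
  53→62: 9 bp
  62→68: 6 bp
  68→77: 9 bp
  77→83: 6 bp
  83→94: 11 bp
  94→98: 4 bp
  98→105: 7 bp
  105→112: 7 bp
  112→121: 9 bp
  121→131: 10 bp
  131→5 (wrap): 136-131+5 = 10 bp

[3,4,6,6,7,7,7,9,9,9,10,10,10,11,11,17]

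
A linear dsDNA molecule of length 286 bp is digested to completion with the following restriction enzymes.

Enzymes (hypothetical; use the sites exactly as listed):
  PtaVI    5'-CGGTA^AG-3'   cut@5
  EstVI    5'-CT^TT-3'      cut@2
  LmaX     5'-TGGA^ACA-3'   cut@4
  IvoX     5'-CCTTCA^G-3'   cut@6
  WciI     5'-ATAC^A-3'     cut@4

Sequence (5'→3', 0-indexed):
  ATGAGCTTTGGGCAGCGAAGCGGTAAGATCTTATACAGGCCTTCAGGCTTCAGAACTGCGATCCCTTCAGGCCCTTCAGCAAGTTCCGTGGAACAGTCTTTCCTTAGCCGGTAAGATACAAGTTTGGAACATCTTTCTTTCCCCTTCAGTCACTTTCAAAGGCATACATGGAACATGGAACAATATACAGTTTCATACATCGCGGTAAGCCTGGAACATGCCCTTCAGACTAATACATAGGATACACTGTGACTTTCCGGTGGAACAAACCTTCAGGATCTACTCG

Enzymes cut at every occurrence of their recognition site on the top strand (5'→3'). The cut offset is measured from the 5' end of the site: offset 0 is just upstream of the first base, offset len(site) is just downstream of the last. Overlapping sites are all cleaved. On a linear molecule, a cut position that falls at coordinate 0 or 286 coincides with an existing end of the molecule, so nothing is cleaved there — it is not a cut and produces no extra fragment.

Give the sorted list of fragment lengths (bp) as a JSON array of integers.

Scan for sites:
  PtaVI CGGTAAG/5: at [20, 108, 202] ⇒ [25, 113, 207]
  EstVI CTTT/2: at [5, 97, 132, 136, 152, 252] ⇒ [7, 99, 134, 138, 154, 254]
  LmaX TGGAACA/4: at [88, 124, 168, 175, 211, 260] ⇒ [92, 128, 172, 179, 215, 264]
  IvoX CCTTCAG/6: at [39, 63, 72, 142, 221, 269] ⇒ [45, 69, 78, 148, 227, 275]
  WciI ATACA/4: at [32, 115, 163, 184, 194, 232, 241] ⇒ [36, 119, 167, 188, 198, 236, 245]

Pooled cuts: [7, 25, 36, 45, 69, 78, 92, 99, 113, 119, 128, 134, 138, 148, 154, 167, 172, 179, 188, 198, 207, 215, 227, 236, 245, 254, 264, 275]

Fragment lengths:
  [0,7): 7 bp
  [7,25): 18 bp
  [25,36): 11 bp
  [36,45): 9 bp
  [45,69): 24 bp
  [69,78): 9 bp
  [78,92): 14 bp
  [92,99): 7 bp
  [99,113): 14 bp
  [113,119): 6 bp
  [119,128): 9 bp
  [128,134): 6 bp
  [134,138): 4 bp
  [138,148): 10 bp
  [148,154): 6 bp
  [154,167): 13 bp
  [167,172): 5 bp
  [172,179): 7 bp
  [179,188): 9 bp
  [188,198): 10 bp
  [198,207): 9 bp
  [207,215): 8 bp
  [215,227): 12 bp
  [227,236): 9 bp
  [236,245): 9 bp
  [245,254): 9 bp
  [254,264): 10 bp
  [264,275): 11 bp
  [275,286): 11 bp

[4,5,6,6,6,7,7,7,8,9,9,9,9,9,9,9,9,10,10,10,11,11,11,12,13,14,14,18,24]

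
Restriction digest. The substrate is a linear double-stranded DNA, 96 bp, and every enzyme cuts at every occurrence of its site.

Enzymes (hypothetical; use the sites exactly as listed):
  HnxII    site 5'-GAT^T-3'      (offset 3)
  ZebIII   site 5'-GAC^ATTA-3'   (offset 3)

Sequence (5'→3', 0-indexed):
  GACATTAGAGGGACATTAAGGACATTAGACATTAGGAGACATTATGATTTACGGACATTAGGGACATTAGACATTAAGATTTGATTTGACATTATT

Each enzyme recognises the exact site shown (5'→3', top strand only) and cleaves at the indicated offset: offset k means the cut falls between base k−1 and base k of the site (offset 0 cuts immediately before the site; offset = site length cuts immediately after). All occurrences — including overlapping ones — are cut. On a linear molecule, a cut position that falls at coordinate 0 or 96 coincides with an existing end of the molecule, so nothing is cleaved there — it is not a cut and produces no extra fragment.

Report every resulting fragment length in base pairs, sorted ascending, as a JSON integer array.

[3,5,5,6,7,7,8,8,8,9,9,10,11]

Scan for sites:
  HnxII (GATT, off=3): starts [45, 77, 82] → cuts [48, 80, 85]
  ZebIII (GACATTA, off=3): starts [0, 11, 20, 27, 37, 53, 62, 69, 87] → cuts [3, 14, 23, 30, 40, 56, 65, 72, 90]

All cut coordinates (distinct, sorted): [3, 14, 23, 30, 40, 48, 56, 65, 72, 80, 85, 90]

Fragment lengths:
  [0,3): 3 bp
  [3,14): 11 bp
  [14,23): 9 bp
  [23,30): 7 bp
  [30,40): 10 bp
  [40,48): 8 bp
  [48,56): 8 bp
  [56,65): 9 bp
  [65,72): 7 bp
  [72,80): 8 bp
  [80,85): 5 bp
  [85,90): 5 bp
  [90,96): 6 bp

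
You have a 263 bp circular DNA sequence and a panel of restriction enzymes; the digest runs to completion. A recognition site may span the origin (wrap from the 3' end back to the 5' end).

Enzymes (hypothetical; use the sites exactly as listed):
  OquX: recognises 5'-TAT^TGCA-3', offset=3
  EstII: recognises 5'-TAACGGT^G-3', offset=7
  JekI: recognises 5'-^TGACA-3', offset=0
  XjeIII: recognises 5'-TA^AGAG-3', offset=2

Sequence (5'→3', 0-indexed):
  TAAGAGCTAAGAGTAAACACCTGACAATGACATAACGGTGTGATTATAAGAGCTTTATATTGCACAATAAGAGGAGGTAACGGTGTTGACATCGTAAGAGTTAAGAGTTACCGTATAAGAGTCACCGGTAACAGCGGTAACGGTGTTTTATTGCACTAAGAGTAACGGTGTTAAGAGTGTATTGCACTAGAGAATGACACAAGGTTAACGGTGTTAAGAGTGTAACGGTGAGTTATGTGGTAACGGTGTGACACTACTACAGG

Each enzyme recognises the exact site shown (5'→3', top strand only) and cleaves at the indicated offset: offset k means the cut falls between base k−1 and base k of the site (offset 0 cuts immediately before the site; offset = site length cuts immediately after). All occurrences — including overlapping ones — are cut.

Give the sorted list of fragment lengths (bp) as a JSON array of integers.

Scan for sites:
  OquX TATTGCA/3: at [57, 148, 179] ⇒ [60, 151, 182]
  EstII TAACGGTG/7: at [32, 77, 137, 162, 205, 222, 240] ⇒ [39, 84, 144, 169, 212, 229, 247]
  JekI TGACA/0: at [21, 27, 86, 194, 248] ⇒ [21, 27, 86, 194, 248]
  XjeIII TAAGAG/2: at [0, 7, 46, 67, 94, 101, 115, 156, 171, 214] ⇒ [2, 9, 48, 69, 96, 103, 117, 158, 173, 216]

Pooled cuts: [2, 9, 21, 27, 39, 48, 60, 69, 84, 86, 96, 103, 117, 144, 151, 158, 169, 173, 182, 194, 212, 216, 229, 247, 248]

Fragments:
  2→9: 7 bp
  9→21: 12 bp
  21→27: 6 bp
  27→39: 12 bp
  39→48: 9 bp
  48→60: 12 bp
  60→69: 9 bp
  69→84: 15 bp
  84→86: 2 bp
  86→96: 10 bp
  96→103: 7 bp
  103→117: 14 bp
  117→144: 27 bp
  144→151: 7 bp
  151→158: 7 bp
  158→169: 11 bp
  169→173: 4 bp
  173→182: 9 bp
  182→194: 12 bp
  194→212: 18 bp
  212→216: 4 bp
  216→229: 13 bp
  229→247: 18 bp
  247→248: 1 bp
  248→2 (wrap): 263-248+2 = 17 bp

[1,2,4,4,6,7,7,7,7,9,9,9,10,11,12,12,12,12,13,14,15,17,18,18,27]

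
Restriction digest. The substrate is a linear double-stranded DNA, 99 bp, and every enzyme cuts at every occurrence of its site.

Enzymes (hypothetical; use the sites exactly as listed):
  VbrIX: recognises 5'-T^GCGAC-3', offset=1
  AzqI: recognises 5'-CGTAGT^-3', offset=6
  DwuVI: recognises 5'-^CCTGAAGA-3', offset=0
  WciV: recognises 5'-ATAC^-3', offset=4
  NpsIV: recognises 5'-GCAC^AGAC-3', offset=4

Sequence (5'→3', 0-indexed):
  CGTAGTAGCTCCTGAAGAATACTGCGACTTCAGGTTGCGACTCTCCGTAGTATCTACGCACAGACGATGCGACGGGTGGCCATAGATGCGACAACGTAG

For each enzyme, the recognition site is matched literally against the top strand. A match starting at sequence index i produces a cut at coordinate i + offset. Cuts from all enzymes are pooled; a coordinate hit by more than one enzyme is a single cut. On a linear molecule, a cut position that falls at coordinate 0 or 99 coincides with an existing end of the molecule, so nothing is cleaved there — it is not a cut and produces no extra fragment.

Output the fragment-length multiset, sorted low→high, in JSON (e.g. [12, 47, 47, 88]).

Site scan:
  VbrIX (TGCGAC, off=1): starts [22, 35, 67, 86] → cuts [23, 36, 68, 87]
  AzqI (CGTAGT, off=6): starts [0, 45] → cuts [6, 51]
  DwuVI (CCTGAAGA, off=0): starts [10] → cuts [10]
  WciV (ATAC, off=4): starts [18] → cuts [22]
  NpsIV (GCACAGAC, off=4): starts [57] → cuts [61]

Pooled cuts: [6, 10, 22, 23, 36, 51, 61, 68, 87]

Fragment lengths:
  [0,6): 6 bp
  [6,10): 4 bp
  [10,22): 12 bp
  [22,23): 1 bp
  [23,36): 13 bp
  [36,51): 15 bp
  [51,61): 10 bp
  [61,68): 7 bp
  [68,87): 19 bp
  [87,99): 12 bp

[1,4,6,7,10,12,12,13,15,19]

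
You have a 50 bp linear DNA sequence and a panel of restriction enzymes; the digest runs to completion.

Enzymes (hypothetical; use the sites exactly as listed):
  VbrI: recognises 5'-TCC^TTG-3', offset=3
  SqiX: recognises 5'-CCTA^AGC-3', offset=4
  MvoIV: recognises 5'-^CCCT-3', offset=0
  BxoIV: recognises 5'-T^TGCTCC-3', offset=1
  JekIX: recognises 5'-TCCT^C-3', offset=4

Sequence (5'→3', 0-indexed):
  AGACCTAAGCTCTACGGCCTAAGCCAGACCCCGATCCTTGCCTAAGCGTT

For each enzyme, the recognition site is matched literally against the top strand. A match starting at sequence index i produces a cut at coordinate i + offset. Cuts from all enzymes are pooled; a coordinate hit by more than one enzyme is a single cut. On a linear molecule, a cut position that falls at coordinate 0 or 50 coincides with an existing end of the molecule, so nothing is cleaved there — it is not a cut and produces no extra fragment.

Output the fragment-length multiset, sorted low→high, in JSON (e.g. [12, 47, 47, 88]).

Scan for sites:
  VbrI (TCCTTG, off=3): starts [34] → cuts [37]
  SqiX (CCTAAGC, off=4): starts [3, 17, 40] → cuts [7, 21, 44]
  MvoIV (CCCT, off=0): no sites
  BxoIV (TTGCTCC, off=1): no sites
  JekIX (TCCTC, off=4): no sites

Pooled cuts: [7, 21, 37, 44]

Fragment lengths:
  [0,7): 7 bp
  [7,21): 14 bp
  [21,37): 16 bp
  [37,44): 7 bp
  [44,50): 6 bp

[6,7,7,14,16]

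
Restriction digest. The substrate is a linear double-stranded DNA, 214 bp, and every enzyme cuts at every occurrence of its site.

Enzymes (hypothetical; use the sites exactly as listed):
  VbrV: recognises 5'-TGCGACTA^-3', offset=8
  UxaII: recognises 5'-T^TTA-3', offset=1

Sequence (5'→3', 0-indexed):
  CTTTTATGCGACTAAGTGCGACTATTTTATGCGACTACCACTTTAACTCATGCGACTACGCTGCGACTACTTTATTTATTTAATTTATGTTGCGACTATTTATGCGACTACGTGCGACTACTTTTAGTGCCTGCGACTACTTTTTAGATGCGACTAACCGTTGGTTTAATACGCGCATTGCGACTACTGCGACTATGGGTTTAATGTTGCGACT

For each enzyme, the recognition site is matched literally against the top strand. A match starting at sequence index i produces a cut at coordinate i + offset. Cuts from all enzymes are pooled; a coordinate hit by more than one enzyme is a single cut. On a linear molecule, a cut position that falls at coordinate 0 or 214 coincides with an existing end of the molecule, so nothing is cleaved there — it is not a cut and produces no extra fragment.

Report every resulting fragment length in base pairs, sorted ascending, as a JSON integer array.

[1,2,2,3,3,4,4,4,5,5,5,9,9,10,10,11,11,11,11,13,14,14,16,16,21]

Per-enzyme occurrences:
  VbrV (TGCGACTA, off=8): starts [6, 16, 29, 50, 61, 90, 102, 112, 131, 148, 178, 187] → cuts [14, 24, 37, 58, 69, 98, 110, 120, 139, 156, 186, 195]
  UxaII (TTTA, off=1): starts [2, 25, 41, 70, 74, 78, 83, 98, 122, 142, 164, 199] → cuts [3, 26, 42, 71, 75, 79, 84, 99, 123, 143, 165, 200]

All cut coordinates (distinct, sorted): [3, 14, 24, 26, 37, 42, 58, 69, 71, 75, 79, 84, 98, 99, 110, 120, 123, 139, 143, 156, 165, 186, 195, 200]

Fragments:
  [0,3): 3 bp
  [3,14): 11 bp
  [14,24): 10 bp
  [24,26): 2 bp
  [26,37): 11 bp
  [37,42): 5 bp
  [42,58): 16 bp
  [58,69): 11 bp
  [69,71): 2 bp
  [71,75): 4 bp
  [75,79): 4 bp
  [79,84): 5 bp
  [84,98): 14 bp
  [98,99): 1 bp
  [99,110): 11 bp
  [110,120): 10 bp
  [120,123): 3 bp
  [123,139): 16 bp
  [139,143): 4 bp
  [143,156): 13 bp
  [156,165): 9 bp
  [165,186): 21 bp
  [186,195): 9 bp
  [195,200): 5 bp
  [200,214): 14 bp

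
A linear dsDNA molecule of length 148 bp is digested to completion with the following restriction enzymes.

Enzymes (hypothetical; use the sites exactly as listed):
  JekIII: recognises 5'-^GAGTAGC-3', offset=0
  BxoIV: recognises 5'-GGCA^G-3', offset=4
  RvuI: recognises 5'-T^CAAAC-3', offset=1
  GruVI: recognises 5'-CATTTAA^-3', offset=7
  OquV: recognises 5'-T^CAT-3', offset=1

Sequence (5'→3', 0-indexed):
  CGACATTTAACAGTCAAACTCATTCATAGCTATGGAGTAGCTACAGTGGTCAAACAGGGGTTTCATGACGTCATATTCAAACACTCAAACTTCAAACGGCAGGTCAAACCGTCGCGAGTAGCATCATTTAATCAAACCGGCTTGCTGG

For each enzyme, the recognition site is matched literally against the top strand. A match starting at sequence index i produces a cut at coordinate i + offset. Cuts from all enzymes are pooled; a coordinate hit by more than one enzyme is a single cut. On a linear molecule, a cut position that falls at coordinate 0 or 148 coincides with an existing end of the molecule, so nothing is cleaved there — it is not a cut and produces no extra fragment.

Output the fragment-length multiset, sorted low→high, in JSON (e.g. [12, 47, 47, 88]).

Site scan:
  JekIII (GAGTAGC, off=0): starts [34, 115] → cuts [34, 115]
  BxoIV (GGCAG, off=4): starts [97] → cuts [101]
  RvuI (TCAAAC, off=1): starts [13, 49, 76, 84, 91, 103, 131] → cuts [14, 50, 77, 85, 92, 104, 132]
  GruVI (CATTTAA, off=7): starts [3, 124] → cuts [10, 131]
  OquV (TCAT, off=1): starts [19, 23, 62, 70, 123] → cuts [20, 24, 63, 71, 124]

Pooled cuts: [10, 14, 20, 24, 34, 50, 63, 71, 77, 85, 92, 101, 104, 115, 124, 131, 132]

Fragments:
  [0,10): 10 bp
  [10,14): 4 bp
  [14,20): 6 bp
  [20,24): 4 bp
  [24,34): 10 bp
  [34,50): 16 bp
  [50,63): 13 bp
  [63,71): 8 bp
  [71,77): 6 bp
  [77,85): 8 bp
  [85,92): 7 bp
  [92,101): 9 bp
  [101,104): 3 bp
  [104,115): 11 bp
  [115,124): 9 bp
  [124,131): 7 bp
  [131,132): 1 bp
  [132,148): 16 bp

[1,3,4,4,6,6,7,7,8,8,9,9,10,10,11,13,16,16]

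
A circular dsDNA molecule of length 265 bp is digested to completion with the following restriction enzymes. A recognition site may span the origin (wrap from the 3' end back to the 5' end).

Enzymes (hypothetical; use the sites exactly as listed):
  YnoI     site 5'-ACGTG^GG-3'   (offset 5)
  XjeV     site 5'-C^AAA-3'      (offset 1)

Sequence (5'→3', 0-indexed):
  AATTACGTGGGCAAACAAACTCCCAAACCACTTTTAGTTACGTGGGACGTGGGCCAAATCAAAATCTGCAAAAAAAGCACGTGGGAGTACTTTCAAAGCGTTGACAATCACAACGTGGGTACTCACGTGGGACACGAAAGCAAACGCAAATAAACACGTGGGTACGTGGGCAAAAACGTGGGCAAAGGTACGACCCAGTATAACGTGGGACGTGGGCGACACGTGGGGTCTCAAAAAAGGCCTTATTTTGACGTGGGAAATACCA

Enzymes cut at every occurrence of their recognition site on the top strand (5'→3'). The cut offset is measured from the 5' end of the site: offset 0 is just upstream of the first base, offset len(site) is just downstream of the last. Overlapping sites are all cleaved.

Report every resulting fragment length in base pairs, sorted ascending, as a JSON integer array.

[3,3,3,4,4,5,6,7,7,7,8,8,9,9,9,10,11,11,12,12,13,14,20,23,23,24]

Site scan:
  YnoI ACGTGGG/5: at [4, 39, 46, 78, 112, 124, 155, 163, 175, 202, 209, 220, 250] ⇒ [9, 44, 51, 83, 117, 129, 160, 168, 180, 207, 214, 225, 255]
  XjeV CAAA/1: at [11, 15, 23, 54, 59, 68, 93, 140, 146, 170, 182, 231, 263] ⇒ [12, 16, 24, 55, 60, 69, 94, 141, 147, 171, 183, 232, 264]

All cut coordinates (distinct, sorted): [9, 12, 16, 24, 44, 51, 55, 60, 69, 83, 94, 117, 129, 141, 147, 160, 168, 171, 180, 183, 207, 214, 225, 232, 255, 264]

Fragment lengths:
  9→12: 3 bp
  12→16: 4 bp
  16→24: 8 bp
  24→44: 20 bp
  44→51: 7 bp
  51→55: 4 bp
  55→60: 5 bp
  60→69: 9 bp
  69→83: 14 bp
  83→94: 11 bp
  94→117: 23 bp
  117→129: 12 bp
  129→141: 12 bp
  141→147: 6 bp
  147→160: 13 bp
  160→168: 8 bp
  168→171: 3 bp
  171→180: 9 bp
  180→183: 3 bp
  183→207: 24 bp
  207→214: 7 bp
  214→225: 11 bp
  225→232: 7 bp
  232→255: 23 bp
  255→264: 9 bp
  264→9 (wrap): 265-264+9 = 10 bp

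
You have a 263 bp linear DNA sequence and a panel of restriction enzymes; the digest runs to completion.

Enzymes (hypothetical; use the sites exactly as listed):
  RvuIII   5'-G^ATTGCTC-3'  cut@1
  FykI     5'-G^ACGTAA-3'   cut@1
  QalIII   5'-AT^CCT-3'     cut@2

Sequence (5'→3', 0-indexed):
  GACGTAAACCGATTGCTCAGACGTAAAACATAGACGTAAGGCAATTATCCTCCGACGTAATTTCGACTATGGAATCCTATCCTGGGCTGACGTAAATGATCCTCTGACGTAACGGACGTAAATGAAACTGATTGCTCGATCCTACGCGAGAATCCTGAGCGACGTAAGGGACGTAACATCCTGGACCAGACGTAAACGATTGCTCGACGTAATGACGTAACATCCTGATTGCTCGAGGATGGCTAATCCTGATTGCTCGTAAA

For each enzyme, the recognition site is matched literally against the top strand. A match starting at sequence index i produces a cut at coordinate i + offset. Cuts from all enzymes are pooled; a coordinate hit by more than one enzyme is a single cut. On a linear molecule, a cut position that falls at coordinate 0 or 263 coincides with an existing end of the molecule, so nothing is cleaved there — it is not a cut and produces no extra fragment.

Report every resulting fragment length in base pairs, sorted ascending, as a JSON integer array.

[1,4,4,5,6,6,8,8,8,9,9,9,9,9,9,9,10,10,10,11,12,13,13,15,15,20,21]

Site scan:
  RvuIII (GATTGCTC, off=1): starts [10, 129, 197, 226, 250] → cuts [11, 130, 198, 227, 251]
  FykI (GACGTAA, off=1): starts [0, 19, 32, 53, 88, 105, 114, 160, 169, 188, 205, 213] → cuts [1, 20, 33, 54, 89, 106, 115, 161, 170, 189, 206, 214]
  QalIII (ATCCT, off=2): starts [46, 73, 78, 98, 138, 151, 177, 221, 245] → cuts [48, 75, 80, 100, 140, 153, 179, 223, 247]

Pooled cuts: [1, 11, 20, 33, 48, 54, 75, 80, 89, 100, 106, 115, 130, 140, 153, 161, 170, 179, 189, 198, 206, 214, 223, 227, 247, 251]

Fragments:
  [0,1): 1 bp
  [1,11): 10 bp
  [11,20): 9 bp
  [20,33): 13 bp
  [33,48): 15 bp
  [48,54): 6 bp
  [54,75): 21 bp
  [75,80): 5 bp
  [80,89): 9 bp
  [89,100): 11 bp
  [100,106): 6 bp
  [106,115): 9 bp
  [115,130): 15 bp
  [130,140): 10 bp
  [140,153): 13 bp
  [153,161): 8 bp
  [161,170): 9 bp
  [170,179): 9 bp
  [179,189): 10 bp
  [189,198): 9 bp
  [198,206): 8 bp
  [206,214): 8 bp
  [214,223): 9 bp
  [223,227): 4 bp
  [227,247): 20 bp
  [247,251): 4 bp
  [251,263): 12 bp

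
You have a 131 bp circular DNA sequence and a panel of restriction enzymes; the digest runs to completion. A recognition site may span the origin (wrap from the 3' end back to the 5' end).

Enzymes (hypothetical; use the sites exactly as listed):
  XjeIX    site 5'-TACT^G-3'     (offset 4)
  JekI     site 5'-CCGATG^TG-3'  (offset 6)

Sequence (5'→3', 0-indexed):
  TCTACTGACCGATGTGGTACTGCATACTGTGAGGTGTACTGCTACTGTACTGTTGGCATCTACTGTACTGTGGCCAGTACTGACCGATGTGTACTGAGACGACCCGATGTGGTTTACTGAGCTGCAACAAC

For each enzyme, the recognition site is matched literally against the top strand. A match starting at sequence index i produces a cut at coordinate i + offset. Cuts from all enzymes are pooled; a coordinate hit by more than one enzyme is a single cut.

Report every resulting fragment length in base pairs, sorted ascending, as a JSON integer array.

Per-enzyme occurrences:
  XjeIX (TACTG, off=4): starts [2, 17, 24, 36, 42, 47, 60, 65, 77, 91, 114] → cuts [6, 21, 28, 40, 46, 51, 64, 69, 81, 95, 118]
  JekI (CCGATGTG, off=6): starts [8, 83, 103] → cuts [14, 89, 109]

All cut coordinates (distinct, sorted): [6, 14, 21, 28, 40, 46, 51, 64, 69, 81, 89, 95, 109, 118]

Fragments:
  6→14: 8 bp
  14→21: 7 bp
  21→28: 7 bp
  28→40: 12 bp
  40→46: 6 bp
  46→51: 5 bp
  51→64: 13 bp
  64→69: 5 bp
  69→81: 12 bp
  81→89: 8 bp
  89→95: 6 bp
  95→109: 14 bp
  109→118: 9 bp
  118→6 (wrap): 131-118+6 = 19 bp

[5,5,6,6,7,7,8,8,9,12,12,13,14,19]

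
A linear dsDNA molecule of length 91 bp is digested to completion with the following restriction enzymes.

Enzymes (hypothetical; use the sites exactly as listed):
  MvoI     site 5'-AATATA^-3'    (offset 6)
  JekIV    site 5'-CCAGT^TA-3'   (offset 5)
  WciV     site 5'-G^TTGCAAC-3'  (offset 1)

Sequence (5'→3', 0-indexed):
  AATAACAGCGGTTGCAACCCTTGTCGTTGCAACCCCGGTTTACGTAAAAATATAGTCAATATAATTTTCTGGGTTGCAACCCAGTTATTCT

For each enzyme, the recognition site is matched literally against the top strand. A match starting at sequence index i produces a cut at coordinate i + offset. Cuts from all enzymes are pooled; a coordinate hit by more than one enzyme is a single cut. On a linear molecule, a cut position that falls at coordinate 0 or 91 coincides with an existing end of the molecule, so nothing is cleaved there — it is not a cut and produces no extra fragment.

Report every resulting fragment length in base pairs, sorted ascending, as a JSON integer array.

[6,9,10,11,12,15,28]

Per-enzyme occurrences:
  MvoI (AATATA, off=6): starts [48, 57] → cuts [54, 63]
  JekIV (CCAGTTA, off=5): starts [80] → cuts [85]
  WciV (GTTGCAAC, off=1): starts [10, 25, 72] → cuts [11, 26, 73]

Pooled cuts: [11, 26, 54, 63, 73, 85]

Fragment lengths:
  [0,11): 11 bp
  [11,26): 15 bp
  [26,54): 28 bp
  [54,63): 9 bp
  [63,73): 10 bp
  [73,85): 12 bp
  [85,91): 6 bp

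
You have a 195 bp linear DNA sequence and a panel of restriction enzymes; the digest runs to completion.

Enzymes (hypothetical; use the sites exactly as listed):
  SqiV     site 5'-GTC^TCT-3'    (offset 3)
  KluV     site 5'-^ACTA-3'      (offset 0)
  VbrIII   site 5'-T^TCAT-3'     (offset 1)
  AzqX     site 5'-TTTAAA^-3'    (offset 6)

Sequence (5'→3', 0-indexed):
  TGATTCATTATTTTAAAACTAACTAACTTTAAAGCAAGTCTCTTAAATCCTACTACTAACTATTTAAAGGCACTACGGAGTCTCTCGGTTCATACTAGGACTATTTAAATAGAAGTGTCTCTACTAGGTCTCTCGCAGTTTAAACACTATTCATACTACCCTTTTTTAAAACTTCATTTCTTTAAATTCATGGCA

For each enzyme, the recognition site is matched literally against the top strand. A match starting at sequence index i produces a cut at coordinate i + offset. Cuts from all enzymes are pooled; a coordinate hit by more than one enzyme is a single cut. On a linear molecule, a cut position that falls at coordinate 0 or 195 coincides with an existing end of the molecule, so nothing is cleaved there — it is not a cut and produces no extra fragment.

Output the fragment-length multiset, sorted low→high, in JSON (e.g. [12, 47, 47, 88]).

[1,1,3,3,3,3,4,4,4,4,4,5,6,7,7,8,8,10,10,10,11,11,12,13,13,14,16]

Scan for sites:
  SqiV (GTCTCT, off=3): starts [37, 79, 116, 127] → cuts [40, 82, 119, 130]
  KluV (ACTA, off=0): starts [17, 21, 51, 54, 58, 71, 93, 99, 122, 145, 154] → cuts [17, 21, 51, 54, 58, 71, 93, 99, 122, 145, 154]
  VbrIII (TTCAT, off=1): starts [3, 88, 149, 172, 186] → cuts [4, 89, 150, 173, 187]
  AzqX (TTTAAA, off=6): starts [11, 27, 62, 103, 138, 164, 180] → cuts [17, 33, 68, 109, 144, 170, 186]

All cut coordinates (distinct, sorted): [4, 17, 21, 33, 40, 51, 54, 58, 68, 71, 82, 89, 93, 99, 109, 119, 122, 130, 144, 145, 150, 154, 170, 173, 186, 187]

Fragment lengths:
  [0,4): 4 bp
  [4,17): 13 bp
  [17,21): 4 bp
  [21,33): 12 bp
  [33,40): 7 bp
  [40,51): 11 bp
  [51,54): 3 bp
  [54,58): 4 bp
  [58,68): 10 bp
  [68,71): 3 bp
  [71,82): 11 bp
  [82,89): 7 bp
  [89,93): 4 bp
  [93,99): 6 bp
  [99,109): 10 bp
  [109,119): 10 bp
  [119,122): 3 bp
  [122,130): 8 bp
  [130,144): 14 bp
  [144,145): 1 bp
  [145,150): 5 bp
  [150,154): 4 bp
  [154,170): 16 bp
  [170,173): 3 bp
  [173,186): 13 bp
  [186,187): 1 bp
  [187,195): 8 bp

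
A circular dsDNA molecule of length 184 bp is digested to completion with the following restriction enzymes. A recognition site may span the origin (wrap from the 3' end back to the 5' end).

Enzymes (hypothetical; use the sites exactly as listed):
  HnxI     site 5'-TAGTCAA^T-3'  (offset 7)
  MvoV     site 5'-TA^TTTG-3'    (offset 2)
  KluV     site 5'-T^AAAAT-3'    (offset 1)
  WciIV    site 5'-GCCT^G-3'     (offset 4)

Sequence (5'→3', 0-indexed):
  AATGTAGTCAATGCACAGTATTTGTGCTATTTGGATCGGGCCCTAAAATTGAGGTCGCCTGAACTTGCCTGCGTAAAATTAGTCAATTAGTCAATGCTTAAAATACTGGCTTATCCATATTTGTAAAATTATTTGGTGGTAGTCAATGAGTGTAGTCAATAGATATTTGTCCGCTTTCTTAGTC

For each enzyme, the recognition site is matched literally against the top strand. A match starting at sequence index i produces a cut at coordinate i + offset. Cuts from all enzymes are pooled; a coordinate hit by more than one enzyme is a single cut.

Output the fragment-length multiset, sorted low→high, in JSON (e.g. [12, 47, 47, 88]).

Scan for sites:
  HnxI TAGTCAAT/7: at [4, 79, 87, 139, 152, 179] ⇒ [2, 11, 86, 94, 146, 159]
  MvoV TATTTG/2: at [18, 27, 117, 129, 163] ⇒ [20, 29, 119, 131, 165]
  KluV TAAAAT/1: at [43, 73, 98, 123] ⇒ [44, 74, 99, 124]
  WciIV GCCTG/4: at [56, 66] ⇒ [60, 70]

All cut coordinates (distinct, sorted): [2, 11, 20, 29, 44, 60, 70, 74, 86, 94, 99, 119, 124, 131, 146, 159, 165]

Fragment lengths:
  2→11: 9 bp
  11→20: 9 bp
  20→29: 9 bp
  29→44: 15 bp
  44→60: 16 bp
  60→70: 10 bp
  70→74: 4 bp
  74→86: 12 bp
  86→94: 8 bp
  94→99: 5 bp
  99→119: 20 bp
  119→124: 5 bp
  124→131: 7 bp
  131→146: 15 bp
  146→159: 13 bp
  159→165: 6 bp
  165→2 (wrap): 184-165+2 = 21 bp

[4,5,5,6,7,8,9,9,9,10,12,13,15,15,16,20,21]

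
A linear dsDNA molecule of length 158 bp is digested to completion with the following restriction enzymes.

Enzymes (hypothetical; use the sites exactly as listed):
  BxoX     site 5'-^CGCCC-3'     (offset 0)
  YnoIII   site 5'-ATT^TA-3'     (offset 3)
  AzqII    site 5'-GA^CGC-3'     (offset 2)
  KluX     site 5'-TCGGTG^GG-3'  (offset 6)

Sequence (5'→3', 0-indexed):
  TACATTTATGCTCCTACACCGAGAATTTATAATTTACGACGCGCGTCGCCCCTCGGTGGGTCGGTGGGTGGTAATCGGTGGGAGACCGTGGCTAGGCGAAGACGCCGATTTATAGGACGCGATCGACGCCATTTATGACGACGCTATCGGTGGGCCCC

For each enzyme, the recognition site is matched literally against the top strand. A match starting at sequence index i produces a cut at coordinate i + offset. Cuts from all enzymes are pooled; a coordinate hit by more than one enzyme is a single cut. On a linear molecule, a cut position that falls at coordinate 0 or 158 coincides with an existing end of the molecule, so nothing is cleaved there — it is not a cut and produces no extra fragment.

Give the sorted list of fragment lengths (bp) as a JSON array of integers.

Per-enzyme occurrences:
  BxoX CGCCC/0: at [46] ⇒ [46]
  YnoIII ATTTA/3: at [3, 24, 31, 107, 130] ⇒ [6, 27, 34, 110, 133]
  AzqII GACGC/2: at [37, 100, 115, 124, 139] ⇒ [39, 102, 117, 126, 141]
  KluX TCGGTGGG/6: at [52, 60, 74, 146] ⇒ [58, 66, 80, 152]

All cut coordinates (distinct, sorted): [6, 27, 34, 39, 46, 58, 66, 80, 102, 110, 117, 126, 133, 141, 152]

Fragment lengths:
  [0,6): 6 bp
  [6,27): 21 bp
  [27,34): 7 bp
  [34,39): 5 bp
  [39,46): 7 bp
  [46,58): 12 bp
  [58,66): 8 bp
  [66,80): 14 bp
  [80,102): 22 bp
  [102,110): 8 bp
  [110,117): 7 bp
  [117,126): 9 bp
  [126,133): 7 bp
  [133,141): 8 bp
  [141,152): 11 bp
  [152,158): 6 bp

[5,6,6,7,7,7,7,8,8,8,9,11,12,14,21,22]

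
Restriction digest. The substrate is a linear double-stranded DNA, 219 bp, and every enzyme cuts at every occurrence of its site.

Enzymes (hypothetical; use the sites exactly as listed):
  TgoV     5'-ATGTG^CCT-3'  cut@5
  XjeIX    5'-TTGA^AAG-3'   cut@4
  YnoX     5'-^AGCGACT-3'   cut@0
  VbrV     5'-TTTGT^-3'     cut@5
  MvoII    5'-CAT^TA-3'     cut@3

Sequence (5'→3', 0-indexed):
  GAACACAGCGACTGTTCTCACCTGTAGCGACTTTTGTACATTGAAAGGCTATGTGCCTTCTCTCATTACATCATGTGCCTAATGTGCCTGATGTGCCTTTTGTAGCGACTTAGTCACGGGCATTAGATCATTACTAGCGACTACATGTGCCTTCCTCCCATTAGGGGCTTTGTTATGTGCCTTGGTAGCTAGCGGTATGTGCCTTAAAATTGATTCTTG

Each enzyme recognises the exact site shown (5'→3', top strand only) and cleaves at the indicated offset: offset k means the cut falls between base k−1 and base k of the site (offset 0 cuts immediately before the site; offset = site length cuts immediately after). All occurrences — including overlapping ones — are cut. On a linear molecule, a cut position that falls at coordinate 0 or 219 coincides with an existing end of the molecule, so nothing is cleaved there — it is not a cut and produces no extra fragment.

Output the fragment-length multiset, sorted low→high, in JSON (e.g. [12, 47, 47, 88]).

Site scan:
  TgoV ATGTGCCT/5: at [50, 72, 81, 90, 144, 174, 196] ⇒ [55, 77, 86, 95, 149, 179, 201]
  XjeIX TTGAAAG/4: at [40] ⇒ [44]
  YnoX AGCGACT/0: at [6, 25, 103, 135] ⇒ [6, 25, 103, 135]
  VbrV TTTGT/5: at [32, 98, 168] ⇒ [37, 103, 173]
  MvoII CATTA/3: at [63, 120, 128, 158] ⇒ [66, 123, 131, 161]

Pooled cuts: [6, 25, 37, 44, 55, 66, 77, 86, 95, 103, 123, 131, 135, 149, 161, 173, 179, 201]

Fragment lengths:
  [0,6): 6 bp
  [6,25): 19 bp
  [25,37): 12 bp
  [37,44): 7 bp
  [44,55): 11 bp
  [55,66): 11 bp
  [66,77): 11 bp
  [77,86): 9 bp
  [86,95): 9 bp
  [95,103): 8 bp
  [103,123): 20 bp
  [123,131): 8 bp
  [131,135): 4 bp
  [135,149): 14 bp
  [149,161): 12 bp
  [161,173): 12 bp
  [173,179): 6 bp
  [179,201): 22 bp
  [201,219): 18 bp

[4,6,6,7,8,8,9,9,11,11,11,12,12,12,14,18,19,20,22]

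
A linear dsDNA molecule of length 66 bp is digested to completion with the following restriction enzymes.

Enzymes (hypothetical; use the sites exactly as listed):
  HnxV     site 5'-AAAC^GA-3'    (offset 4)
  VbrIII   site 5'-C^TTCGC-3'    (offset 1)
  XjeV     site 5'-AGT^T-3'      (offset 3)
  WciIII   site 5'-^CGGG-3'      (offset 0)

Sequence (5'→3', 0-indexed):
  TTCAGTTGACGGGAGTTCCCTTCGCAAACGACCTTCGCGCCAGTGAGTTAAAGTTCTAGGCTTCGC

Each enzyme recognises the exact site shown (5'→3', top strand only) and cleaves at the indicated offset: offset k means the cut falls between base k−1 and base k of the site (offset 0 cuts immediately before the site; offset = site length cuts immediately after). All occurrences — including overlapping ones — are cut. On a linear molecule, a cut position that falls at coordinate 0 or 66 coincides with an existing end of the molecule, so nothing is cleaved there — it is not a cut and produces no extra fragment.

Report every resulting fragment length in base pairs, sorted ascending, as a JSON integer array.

Per-enzyme occurrences:
  HnxV AAACGA/4: at [25] ⇒ [29]
  VbrIII CTTCGC/1: at [19, 32, 60] ⇒ [20, 33, 61]
  XjeV AGTT/3: at [3, 13, 45, 51] ⇒ [6, 16, 48, 54]
  WciIII CGGG/0: at [9] ⇒ [9]

All cut coordinates (distinct, sorted): [6, 9, 16, 20, 29, 33, 48, 54, 61]

Fragment lengths:
  [0,6): 6 bp
  [6,9): 3 bp
  [9,16): 7 bp
  [16,20): 4 bp
  [20,29): 9 bp
  [29,33): 4 bp
  [33,48): 15 bp
  [48,54): 6 bp
  [54,61): 7 bp
  [61,66): 5 bp

[3,4,4,5,6,6,7,7,9,15]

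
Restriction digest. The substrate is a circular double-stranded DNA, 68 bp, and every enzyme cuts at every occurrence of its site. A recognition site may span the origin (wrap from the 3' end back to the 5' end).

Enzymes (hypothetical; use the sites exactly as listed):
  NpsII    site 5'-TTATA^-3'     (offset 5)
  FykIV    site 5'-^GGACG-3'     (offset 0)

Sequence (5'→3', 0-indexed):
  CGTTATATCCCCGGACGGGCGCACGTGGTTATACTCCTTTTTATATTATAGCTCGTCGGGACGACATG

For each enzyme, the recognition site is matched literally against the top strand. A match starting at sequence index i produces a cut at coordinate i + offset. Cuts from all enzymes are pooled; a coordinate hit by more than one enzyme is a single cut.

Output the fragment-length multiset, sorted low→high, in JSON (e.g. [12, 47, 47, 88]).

Scan for sites:
  NpsII TTATA/5: at [2, 28, 40, 45] ⇒ [7, 33, 45, 50]
  FykIV GGACG/0: at [12, 58] ⇒ [12, 58]

Pooled cuts: [7, 12, 33, 45, 50, 58]

Fragments:
  7→12: 5 bp
  12→33: 21 bp
  33→45: 12 bp
  45→50: 5 bp
  50→58: 8 bp
  58→7 (wrap): 68-58+7 = 17 bp

[5,5,8,12,17,21]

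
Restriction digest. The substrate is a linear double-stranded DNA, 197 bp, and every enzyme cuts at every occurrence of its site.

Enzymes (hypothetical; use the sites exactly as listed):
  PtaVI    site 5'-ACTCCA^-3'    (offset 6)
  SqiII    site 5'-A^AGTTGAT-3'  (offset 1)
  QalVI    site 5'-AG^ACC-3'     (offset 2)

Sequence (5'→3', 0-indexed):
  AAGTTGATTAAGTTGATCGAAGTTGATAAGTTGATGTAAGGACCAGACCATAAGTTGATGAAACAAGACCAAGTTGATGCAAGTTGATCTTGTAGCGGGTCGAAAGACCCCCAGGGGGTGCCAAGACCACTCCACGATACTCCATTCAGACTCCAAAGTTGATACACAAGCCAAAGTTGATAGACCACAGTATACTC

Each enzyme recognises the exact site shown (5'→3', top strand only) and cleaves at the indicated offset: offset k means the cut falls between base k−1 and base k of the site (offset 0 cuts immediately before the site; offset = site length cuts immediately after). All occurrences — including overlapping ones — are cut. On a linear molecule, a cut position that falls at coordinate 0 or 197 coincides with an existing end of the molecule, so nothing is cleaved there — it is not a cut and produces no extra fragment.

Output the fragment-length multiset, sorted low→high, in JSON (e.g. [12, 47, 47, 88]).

Scan for sites:
  PtaVI (ACTCCA, off=6): starts [128, 138, 149] → cuts [134, 144, 155]
  SqiII (AAGTTGAT, off=1): starts [0, 9, 19, 27, 51, 70, 80, 155, 173] → cuts [1, 10, 20, 28, 52, 71, 81, 156, 174]
  QalVI (AGACC, off=2): starts [44, 65, 104, 123, 181] → cuts [46, 67, 106, 125, 183]

All cut coordinates (distinct, sorted): [1, 10, 20, 28, 46, 52, 67, 71, 81, 106, 125, 134, 144, 155, 156, 174, 183]

Fragment lengths:
  [0,1): 1 bp
  [1,10): 9 bp
  [10,20): 10 bp
  [20,28): 8 bp
  [28,46): 18 bp
  [46,52): 6 bp
  [52,67): 15 bp
  [67,71): 4 bp
  [71,81): 10 bp
  [81,106): 25 bp
  [106,125): 19 bp
  [125,134): 9 bp
  [134,144): 10 bp
  [144,155): 11 bp
  [155,156): 1 bp
  [156,174): 18 bp
  [174,183): 9 bp
  [183,197): 14 bp

[1,1,4,6,8,9,9,9,10,10,10,11,14,15,18,18,19,25]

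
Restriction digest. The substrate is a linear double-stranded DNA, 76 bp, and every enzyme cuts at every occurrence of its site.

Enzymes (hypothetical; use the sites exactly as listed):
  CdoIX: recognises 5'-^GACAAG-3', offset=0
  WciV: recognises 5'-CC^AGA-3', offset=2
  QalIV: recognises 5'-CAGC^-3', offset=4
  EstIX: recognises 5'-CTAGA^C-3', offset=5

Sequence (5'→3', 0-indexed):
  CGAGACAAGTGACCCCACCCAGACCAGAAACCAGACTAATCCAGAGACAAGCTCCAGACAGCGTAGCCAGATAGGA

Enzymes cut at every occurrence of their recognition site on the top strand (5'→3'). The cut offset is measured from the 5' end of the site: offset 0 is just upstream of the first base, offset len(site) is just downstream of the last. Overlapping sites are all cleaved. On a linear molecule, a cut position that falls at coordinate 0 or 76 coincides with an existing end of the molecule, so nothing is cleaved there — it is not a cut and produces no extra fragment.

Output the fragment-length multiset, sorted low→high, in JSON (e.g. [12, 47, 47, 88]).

Scan for sites:
  CdoIX (GACAAG, off=0): starts [3, 45] → cuts [3, 45]
  WciV (CCAGA, off=2): starts [18, 23, 30, 40, 53, 66] → cuts [20, 25, 32, 42, 55, 68]
  QalIV (CAGC, off=4): starts [58] → cuts [62]
  EstIX (CTAGAC, off=5): no sites

All cut coordinates (distinct, sorted): [3, 20, 25, 32, 42, 45, 55, 62, 68]

Fragment lengths:
  [0,3): 3 bp
  [3,20): 17 bp
  [20,25): 5 bp
  [25,32): 7 bp
  [32,42): 10 bp
  [42,45): 3 bp
  [45,55): 10 bp
  [55,62): 7 bp
  [62,68): 6 bp
  [68,76): 8 bp

[3,3,5,6,7,7,8,10,10,17]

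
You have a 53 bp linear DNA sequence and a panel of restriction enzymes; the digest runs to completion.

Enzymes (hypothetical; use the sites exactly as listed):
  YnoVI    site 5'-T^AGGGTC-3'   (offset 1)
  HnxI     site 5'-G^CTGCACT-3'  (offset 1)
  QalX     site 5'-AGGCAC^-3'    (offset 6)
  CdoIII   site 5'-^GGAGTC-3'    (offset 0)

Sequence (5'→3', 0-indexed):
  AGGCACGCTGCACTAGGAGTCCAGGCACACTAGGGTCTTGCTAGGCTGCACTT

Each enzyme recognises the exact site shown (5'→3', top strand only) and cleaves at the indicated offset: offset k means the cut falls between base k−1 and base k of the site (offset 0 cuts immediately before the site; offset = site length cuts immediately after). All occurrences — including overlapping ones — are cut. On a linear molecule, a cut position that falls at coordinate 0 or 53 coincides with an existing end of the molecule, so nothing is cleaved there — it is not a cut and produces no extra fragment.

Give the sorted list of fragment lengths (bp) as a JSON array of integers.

Site scan:
  YnoVI (TAGGGTC, off=1): starts [30] → cuts [31]
  HnxI (GCTGCACT, off=1): starts [6, 44] → cuts [7, 45]
  QalX (AGGCAC, off=6): starts [0, 22] → cuts [6, 28]
  CdoIII (GGAGTC, off=0): starts [15] → cuts [15]

Pooled cuts: [6, 7, 15, 28, 31, 45]

Fragment lengths:
  [0,6): 6 bp
  [6,7): 1 bp
  [7,15): 8 bp
  [15,28): 13 bp
  [28,31): 3 bp
  [31,45): 14 bp
  [45,53): 8 bp

[1,3,6,8,8,13,14]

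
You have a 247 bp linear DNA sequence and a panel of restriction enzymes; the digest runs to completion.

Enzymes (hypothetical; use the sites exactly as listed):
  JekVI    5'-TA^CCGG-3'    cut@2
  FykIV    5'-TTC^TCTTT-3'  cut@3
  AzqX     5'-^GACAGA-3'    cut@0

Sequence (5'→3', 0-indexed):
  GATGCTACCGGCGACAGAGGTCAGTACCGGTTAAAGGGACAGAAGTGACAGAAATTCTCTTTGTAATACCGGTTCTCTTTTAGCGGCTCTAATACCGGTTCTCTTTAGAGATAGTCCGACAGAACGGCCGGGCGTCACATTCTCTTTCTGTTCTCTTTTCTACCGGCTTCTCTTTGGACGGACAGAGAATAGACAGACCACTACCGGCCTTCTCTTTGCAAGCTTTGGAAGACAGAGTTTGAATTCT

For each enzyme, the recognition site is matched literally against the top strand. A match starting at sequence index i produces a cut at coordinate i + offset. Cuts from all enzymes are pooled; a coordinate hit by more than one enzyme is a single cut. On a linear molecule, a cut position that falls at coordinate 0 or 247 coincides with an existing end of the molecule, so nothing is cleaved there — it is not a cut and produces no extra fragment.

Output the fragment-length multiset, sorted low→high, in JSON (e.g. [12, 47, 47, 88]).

[5,7,7,7,8,9,9,9,10,11,11,11,11,11,12,14,16,17,18,19,25]

Scan for sites:
  JekVI TACCGG/2: at [5, 24, 66, 92, 160, 201] ⇒ [7, 26, 68, 94, 162, 203]
  FykIV TTCTCTTT/3: at [54, 72, 98, 139, 150, 167, 209] ⇒ [57, 75, 101, 142, 153, 170, 212]
  AzqX GACAGA/0: at [12, 37, 46, 117, 180, 191, 230] ⇒ [12, 37, 46, 117, 180, 191, 230]

All cut coordinates (distinct, sorted): [7, 12, 26, 37, 46, 57, 68, 75, 94, 101, 117, 142, 153, 162, 170, 180, 191, 203, 212, 230]

Fragment lengths:
  [0,7): 7 bp
  [7,12): 5 bp
  [12,26): 14 bp
  [26,37): 11 bp
  [37,46): 9 bp
  [46,57): 11 bp
  [57,68): 11 bp
  [68,75): 7 bp
  [75,94): 19 bp
  [94,101): 7 bp
  [101,117): 16 bp
  [117,142): 25 bp
  [142,153): 11 bp
  [153,162): 9 bp
  [162,170): 8 bp
  [170,180): 10 bp
  [180,191): 11 bp
  [191,203): 12 bp
  [203,212): 9 bp
  [212,230): 18 bp
  [230,247): 17 bp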